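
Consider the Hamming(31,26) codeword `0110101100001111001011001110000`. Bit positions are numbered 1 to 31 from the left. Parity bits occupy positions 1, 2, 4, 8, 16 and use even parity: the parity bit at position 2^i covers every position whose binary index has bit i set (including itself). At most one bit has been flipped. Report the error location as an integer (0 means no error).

s1: b1⊕b3⊕b5⊕b7⊕b9⊕b11⊕b13⊕b15⊕b17⊕b19⊕b21⊕b23⊕b25⊕b27⊕b29⊕b31 = 0⊕1⊕1⊕1⊕0⊕0⊕1⊕1⊕0⊕1⊕1⊕0⊕1⊕1⊕0⊕0 = 1
s2: b2⊕b3⊕b6⊕b7⊕b10⊕b11⊕b14⊕b15⊕b18⊕b19⊕b22⊕b23⊕b26⊕b27⊕b30⊕b31 = 1⊕1⊕0⊕1⊕0⊕0⊕1⊕1⊕0⊕1⊕1⊕0⊕1⊕1⊕0⊕0 = 1
s4: b4⊕b5⊕b6⊕b7⊕b12⊕b13⊕b14⊕b15⊕b20⊕b21⊕b22⊕b23⊕b28⊕b29⊕b30⊕b31 = 0⊕1⊕0⊕1⊕0⊕1⊕1⊕1⊕0⊕1⊕1⊕0⊕0⊕0⊕0⊕0 = 1
s8: b8⊕b9⊕b10⊕b11⊕b12⊕b13⊕b14⊕b15⊕b24⊕b25⊕b26⊕b27⊕b28⊕b29⊕b30⊕b31 = 1⊕0⊕0⊕0⊕0⊕1⊕1⊕1⊕0⊕1⊕1⊕1⊕0⊕0⊕0⊕0 = 1
s16: b16⊕b17⊕b18⊕b19⊕b20⊕b21⊕b22⊕b23⊕b24⊕b25⊕b26⊕b27⊕b28⊕b29⊕b30⊕b31 = 1⊕0⊕0⊕1⊕0⊕1⊕1⊕0⊕0⊕1⊕1⊕1⊕0⊕0⊕0⊕0 = 1
Syndrome (s16...s1) = 11111 → position 31.

31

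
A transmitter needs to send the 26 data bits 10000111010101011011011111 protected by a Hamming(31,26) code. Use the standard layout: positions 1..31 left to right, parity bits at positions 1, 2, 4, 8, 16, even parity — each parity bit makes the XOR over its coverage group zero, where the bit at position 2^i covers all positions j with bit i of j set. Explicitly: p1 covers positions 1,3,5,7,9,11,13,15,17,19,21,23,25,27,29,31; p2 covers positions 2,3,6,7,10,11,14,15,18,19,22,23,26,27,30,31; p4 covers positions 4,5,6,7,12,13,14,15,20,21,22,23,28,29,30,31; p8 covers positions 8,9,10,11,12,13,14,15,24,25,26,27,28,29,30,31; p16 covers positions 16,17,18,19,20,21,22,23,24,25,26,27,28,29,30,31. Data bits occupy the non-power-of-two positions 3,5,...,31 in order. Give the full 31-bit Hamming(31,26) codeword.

Place data bits at non-power-of-two positions: b3=1, b5=0, b6=0, b7=0, b9=0, b10=1, b11=1, b12=1, b13=0, b14=1, b15=0, b17=1, b18=0, b19=1, b20=0, b21=1, b22=1, b23=0, b24=1, b25=1, b26=0, b27=1, b28=1, b29=1, b30=1, b31=1.
p1 = XOR of data positions {3,5,7,9,11,13,15,17,19,21,23,25,27,29,31} = 1⊕0⊕0⊕0⊕1⊕0⊕0⊕1⊕1⊕1⊕0⊕1⊕1⊕1⊕1 = 1
p2 = XOR of data positions {3,6,7,10,11,14,15,18,19,22,23,26,27,30,31} = 1⊕0⊕0⊕1⊕1⊕1⊕0⊕0⊕1⊕1⊕0⊕0⊕1⊕1⊕1 = 1
p4 = XOR of data positions {5,6,7,12,13,14,15,20,21,22,23,28,29,30,31} = 0⊕0⊕0⊕1⊕0⊕1⊕0⊕0⊕1⊕1⊕0⊕1⊕1⊕1⊕1 = 0
p8 = XOR of data positions {9,10,11,12,13,14,15,24,25,26,27,28,29,30,31} = 0⊕1⊕1⊕1⊕0⊕1⊕0⊕1⊕1⊕0⊕1⊕1⊕1⊕1⊕1 = 1
p16 = XOR of data positions {17,18,19,20,21,22,23,24,25,26,27,28,29,30,31} = 1⊕0⊕1⊕0⊕1⊕1⊕0⊕1⊕1⊕0⊕1⊕1⊕1⊕1⊕1 = 1
Codeword b1..b31 = 1110000101110101101011011011111

1110000101110101101011011011111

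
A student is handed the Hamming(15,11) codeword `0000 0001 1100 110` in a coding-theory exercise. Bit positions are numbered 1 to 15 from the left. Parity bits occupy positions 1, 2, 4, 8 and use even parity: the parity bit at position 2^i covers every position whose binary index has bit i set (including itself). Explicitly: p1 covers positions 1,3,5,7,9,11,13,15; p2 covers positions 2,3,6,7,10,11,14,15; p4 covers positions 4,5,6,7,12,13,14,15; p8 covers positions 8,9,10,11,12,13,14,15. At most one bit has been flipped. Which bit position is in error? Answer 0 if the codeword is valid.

s1: b1⊕b3⊕b5⊕b7⊕b9⊕b11⊕b13⊕b15 = 0⊕0⊕0⊕0⊕1⊕0⊕1⊕0 = 0
s2: b2⊕b3⊕b6⊕b7⊕b10⊕b11⊕b14⊕b15 = 0⊕0⊕0⊕0⊕1⊕0⊕1⊕0 = 0
s4: b4⊕b5⊕b6⊕b7⊕b12⊕b13⊕b14⊕b15 = 0⊕0⊕0⊕0⊕0⊕1⊕1⊕0 = 0
s8: b8⊕b9⊕b10⊕b11⊕b12⊕b13⊕b14⊕b15 = 1⊕1⊕1⊕0⊕0⊕1⊕1⊕0 = 1
Syndrome (s8...s1) = 1000 → position 8.

8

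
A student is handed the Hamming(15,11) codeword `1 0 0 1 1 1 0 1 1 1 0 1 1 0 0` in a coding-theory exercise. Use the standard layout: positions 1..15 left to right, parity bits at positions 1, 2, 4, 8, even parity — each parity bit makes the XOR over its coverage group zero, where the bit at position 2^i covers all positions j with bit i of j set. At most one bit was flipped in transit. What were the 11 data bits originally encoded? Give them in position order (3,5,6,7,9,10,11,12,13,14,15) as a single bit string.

s1: b1⊕b3⊕b5⊕b7⊕b9⊕b11⊕b13⊕b15 = 1⊕0⊕1⊕0⊕1⊕0⊕1⊕0 = 0
s2: b2⊕b3⊕b6⊕b7⊕b10⊕b11⊕b14⊕b15 = 0⊕0⊕1⊕0⊕1⊕0⊕0⊕0 = 0
s4: b4⊕b5⊕b6⊕b7⊕b12⊕b13⊕b14⊕b15 = 1⊕1⊕1⊕0⊕1⊕1⊕0⊕0 = 1
s8: b8⊕b9⊕b10⊕b11⊕b12⊕b13⊕b14⊕b15 = 1⊕1⊕1⊕0⊕1⊕1⊕0⊕0 = 1
Syndrome (s8...s1) = 1100 → position 12.
Flip bit 12: corrected codeword = 100111011100100
Data bits at positions 3,5,6,7,9,10,11,12,13,14,15: 01101100100

01101100100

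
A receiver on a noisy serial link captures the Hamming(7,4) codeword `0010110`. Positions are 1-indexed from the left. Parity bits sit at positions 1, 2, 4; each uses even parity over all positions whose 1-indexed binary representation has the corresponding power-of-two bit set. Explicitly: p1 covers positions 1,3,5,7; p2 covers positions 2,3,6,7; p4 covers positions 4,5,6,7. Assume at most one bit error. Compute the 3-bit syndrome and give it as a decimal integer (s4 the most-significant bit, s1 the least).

s1: b1⊕b3⊕b5⊕b7 = 0⊕1⊕1⊕0 = 0
s2: b2⊕b3⊕b6⊕b7 = 0⊕1⊕1⊕0 = 0
s4: b4⊕b5⊕b6⊕b7 = 0⊕1⊕1⊕0 = 0
Syndrome (s4...s1) = 000 → position 0 (no error).

0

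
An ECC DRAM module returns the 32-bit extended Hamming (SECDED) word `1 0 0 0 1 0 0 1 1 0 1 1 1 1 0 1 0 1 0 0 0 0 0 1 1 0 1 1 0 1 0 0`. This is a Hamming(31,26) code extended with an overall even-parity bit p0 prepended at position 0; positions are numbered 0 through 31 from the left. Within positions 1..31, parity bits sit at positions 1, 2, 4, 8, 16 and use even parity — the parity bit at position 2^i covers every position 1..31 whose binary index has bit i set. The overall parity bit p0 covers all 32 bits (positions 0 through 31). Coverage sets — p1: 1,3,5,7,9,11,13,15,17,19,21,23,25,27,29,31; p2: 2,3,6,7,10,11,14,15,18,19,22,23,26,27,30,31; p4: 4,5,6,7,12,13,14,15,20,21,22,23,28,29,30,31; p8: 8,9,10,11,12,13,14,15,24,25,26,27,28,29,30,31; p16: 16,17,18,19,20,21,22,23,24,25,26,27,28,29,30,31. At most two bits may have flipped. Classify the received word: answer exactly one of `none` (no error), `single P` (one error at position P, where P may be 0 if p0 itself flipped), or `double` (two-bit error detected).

single 6

s1: b1⊕b3⊕b5⊕b7⊕b9⊕b11⊕b13⊕b15⊕b17⊕b19⊕b21⊕b23⊕b25⊕b27⊕b29⊕b31 = 0⊕0⊕0⊕1⊕0⊕1⊕1⊕1⊕1⊕0⊕0⊕1⊕0⊕1⊕1⊕0 = 0
s2: b2⊕b3⊕b6⊕b7⊕b10⊕b11⊕b14⊕b15⊕b18⊕b19⊕b22⊕b23⊕b26⊕b27⊕b30⊕b31 = 0⊕0⊕0⊕1⊕1⊕1⊕0⊕1⊕0⊕0⊕0⊕1⊕1⊕1⊕0⊕0 = 1
s4: b4⊕b5⊕b6⊕b7⊕b12⊕b13⊕b14⊕b15⊕b20⊕b21⊕b22⊕b23⊕b28⊕b29⊕b30⊕b31 = 1⊕0⊕0⊕1⊕1⊕1⊕0⊕1⊕0⊕0⊕0⊕1⊕0⊕1⊕0⊕0 = 1
s8: b8⊕b9⊕b10⊕b11⊕b12⊕b13⊕b14⊕b15⊕b24⊕b25⊕b26⊕b27⊕b28⊕b29⊕b30⊕b31 = 1⊕0⊕1⊕1⊕1⊕1⊕0⊕1⊕1⊕0⊕1⊕1⊕0⊕1⊕0⊕0 = 0
s16: b16⊕b17⊕b18⊕b19⊕b20⊕b21⊕b22⊕b23⊕b24⊕b25⊕b26⊕b27⊕b28⊕b29⊕b30⊕b31 = 0⊕1⊕0⊕0⊕0⊕0⊕0⊕1⊕1⊕0⊕1⊕1⊕0⊕1⊕0⊕0 = 0
Syndrome (s16...s1) = 00110 → position 6.
Overall parity (XOR of all 32 bits, including p0): 1⊕0⊕0⊕0⊕1⊕0⊕0⊕1⊕1⊕0⊕1⊕1⊕1⊕1⊕0⊕1⊕0⊕1⊕0⊕0⊕0⊕0⊕0⊕1⊕1⊕0⊕1⊕1⊕0⊕1⊕0⊕0 = 1
Overall=1, syndrome position=6 → single-bit error at position 6.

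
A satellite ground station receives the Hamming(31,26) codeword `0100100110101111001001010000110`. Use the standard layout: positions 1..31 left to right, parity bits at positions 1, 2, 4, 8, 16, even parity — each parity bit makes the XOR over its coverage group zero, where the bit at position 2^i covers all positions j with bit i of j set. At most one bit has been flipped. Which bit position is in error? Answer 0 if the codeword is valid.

15

s1: b1⊕b3⊕b5⊕b7⊕b9⊕b11⊕b13⊕b15⊕b17⊕b19⊕b21⊕b23⊕b25⊕b27⊕b29⊕b31 = 0⊕0⊕1⊕0⊕1⊕1⊕1⊕1⊕0⊕1⊕0⊕0⊕0⊕0⊕1⊕0 = 1
s2: b2⊕b3⊕b6⊕b7⊕b10⊕b11⊕b14⊕b15⊕b18⊕b19⊕b22⊕b23⊕b26⊕b27⊕b30⊕b31 = 1⊕0⊕0⊕0⊕0⊕1⊕1⊕1⊕0⊕1⊕1⊕0⊕0⊕0⊕1⊕0 = 1
s4: b4⊕b5⊕b6⊕b7⊕b12⊕b13⊕b14⊕b15⊕b20⊕b21⊕b22⊕b23⊕b28⊕b29⊕b30⊕b31 = 0⊕1⊕0⊕0⊕0⊕1⊕1⊕1⊕0⊕0⊕1⊕0⊕0⊕1⊕1⊕0 = 1
s8: b8⊕b9⊕b10⊕b11⊕b12⊕b13⊕b14⊕b15⊕b24⊕b25⊕b26⊕b27⊕b28⊕b29⊕b30⊕b31 = 1⊕1⊕0⊕1⊕0⊕1⊕1⊕1⊕1⊕0⊕0⊕0⊕0⊕1⊕1⊕0 = 1
s16: b16⊕b17⊕b18⊕b19⊕b20⊕b21⊕b22⊕b23⊕b24⊕b25⊕b26⊕b27⊕b28⊕b29⊕b30⊕b31 = 1⊕0⊕0⊕1⊕0⊕0⊕1⊕0⊕1⊕0⊕0⊕0⊕0⊕1⊕1⊕0 = 0
Syndrome (s16...s1) = 01111 → position 15.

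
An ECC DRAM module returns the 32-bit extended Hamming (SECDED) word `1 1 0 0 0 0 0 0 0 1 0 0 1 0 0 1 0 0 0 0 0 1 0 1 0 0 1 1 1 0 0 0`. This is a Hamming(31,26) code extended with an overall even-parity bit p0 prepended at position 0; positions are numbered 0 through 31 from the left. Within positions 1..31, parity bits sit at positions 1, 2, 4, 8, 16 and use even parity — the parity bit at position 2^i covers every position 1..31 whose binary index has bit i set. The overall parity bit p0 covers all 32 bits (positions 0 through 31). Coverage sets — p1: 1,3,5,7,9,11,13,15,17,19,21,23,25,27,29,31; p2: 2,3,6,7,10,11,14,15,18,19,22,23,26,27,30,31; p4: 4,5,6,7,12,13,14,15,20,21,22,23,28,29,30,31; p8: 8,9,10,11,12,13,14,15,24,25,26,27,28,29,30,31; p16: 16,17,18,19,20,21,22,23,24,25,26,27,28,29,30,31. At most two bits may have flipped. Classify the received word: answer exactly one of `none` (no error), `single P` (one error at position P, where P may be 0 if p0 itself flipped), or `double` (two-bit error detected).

double

s1: b1⊕b3⊕b5⊕b7⊕b9⊕b11⊕b13⊕b15⊕b17⊕b19⊕b21⊕b23⊕b25⊕b27⊕b29⊕b31 = 1⊕0⊕0⊕0⊕1⊕0⊕0⊕1⊕0⊕0⊕1⊕1⊕0⊕1⊕0⊕0 = 0
s2: b2⊕b3⊕b6⊕b7⊕b10⊕b11⊕b14⊕b15⊕b18⊕b19⊕b22⊕b23⊕b26⊕b27⊕b30⊕b31 = 0⊕0⊕0⊕0⊕0⊕0⊕0⊕1⊕0⊕0⊕0⊕1⊕1⊕1⊕0⊕0 = 0
s4: b4⊕b5⊕b6⊕b7⊕b12⊕b13⊕b14⊕b15⊕b20⊕b21⊕b22⊕b23⊕b28⊕b29⊕b30⊕b31 = 0⊕0⊕0⊕0⊕1⊕0⊕0⊕1⊕0⊕1⊕0⊕1⊕1⊕0⊕0⊕0 = 1
s8: b8⊕b9⊕b10⊕b11⊕b12⊕b13⊕b14⊕b15⊕b24⊕b25⊕b26⊕b27⊕b28⊕b29⊕b30⊕b31 = 0⊕1⊕0⊕0⊕1⊕0⊕0⊕1⊕0⊕0⊕1⊕1⊕1⊕0⊕0⊕0 = 0
s16: b16⊕b17⊕b18⊕b19⊕b20⊕b21⊕b22⊕b23⊕b24⊕b25⊕b26⊕b27⊕b28⊕b29⊕b30⊕b31 = 0⊕0⊕0⊕0⊕0⊕1⊕0⊕1⊕0⊕0⊕1⊕1⊕1⊕0⊕0⊕0 = 1
Syndrome (s16...s1) = 10100 → position 20.
Overall parity (XOR of all 32 bits, including p0): 1⊕1⊕0⊕0⊕0⊕0⊕0⊕0⊕0⊕1⊕0⊕0⊕1⊕0⊕0⊕1⊕0⊕0⊕0⊕0⊕0⊕1⊕0⊕1⊕0⊕0⊕1⊕1⊕1⊕0⊕0⊕0 = 0
Overall=0, syndrome position=20 → double-bit error detected (uncorrectable).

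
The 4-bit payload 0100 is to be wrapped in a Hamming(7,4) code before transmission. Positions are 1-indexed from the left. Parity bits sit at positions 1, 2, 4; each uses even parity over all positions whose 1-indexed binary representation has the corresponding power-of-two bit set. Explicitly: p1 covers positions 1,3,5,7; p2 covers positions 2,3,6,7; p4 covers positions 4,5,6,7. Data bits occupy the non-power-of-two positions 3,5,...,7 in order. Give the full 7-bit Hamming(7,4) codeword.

1001100

Place data bits at non-power-of-two positions: b3=0, b5=1, b6=0, b7=0.
p1 = XOR of data positions {3,5,7} = 0⊕1⊕0 = 1
p2 = XOR of data positions {3,6,7} = 0⊕0⊕0 = 0
p4 = XOR of data positions {5,6,7} = 1⊕0⊕0 = 1
Codeword b1..b7 = 1001100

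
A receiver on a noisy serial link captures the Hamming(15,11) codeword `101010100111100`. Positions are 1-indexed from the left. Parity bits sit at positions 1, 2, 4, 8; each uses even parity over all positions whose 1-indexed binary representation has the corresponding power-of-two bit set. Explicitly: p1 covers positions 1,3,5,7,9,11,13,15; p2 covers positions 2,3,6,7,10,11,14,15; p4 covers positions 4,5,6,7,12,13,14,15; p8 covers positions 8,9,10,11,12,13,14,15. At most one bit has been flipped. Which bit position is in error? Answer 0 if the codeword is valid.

0

s1: b1⊕b3⊕b5⊕b7⊕b9⊕b11⊕b13⊕b15 = 1⊕1⊕1⊕1⊕0⊕1⊕1⊕0 = 0
s2: b2⊕b3⊕b6⊕b7⊕b10⊕b11⊕b14⊕b15 = 0⊕1⊕0⊕1⊕1⊕1⊕0⊕0 = 0
s4: b4⊕b5⊕b6⊕b7⊕b12⊕b13⊕b14⊕b15 = 0⊕1⊕0⊕1⊕1⊕1⊕0⊕0 = 0
s8: b8⊕b9⊕b10⊕b11⊕b12⊕b13⊕b14⊕b15 = 0⊕0⊕1⊕1⊕1⊕1⊕0⊕0 = 0
Syndrome (s8...s1) = 0000 → position 0 (no error).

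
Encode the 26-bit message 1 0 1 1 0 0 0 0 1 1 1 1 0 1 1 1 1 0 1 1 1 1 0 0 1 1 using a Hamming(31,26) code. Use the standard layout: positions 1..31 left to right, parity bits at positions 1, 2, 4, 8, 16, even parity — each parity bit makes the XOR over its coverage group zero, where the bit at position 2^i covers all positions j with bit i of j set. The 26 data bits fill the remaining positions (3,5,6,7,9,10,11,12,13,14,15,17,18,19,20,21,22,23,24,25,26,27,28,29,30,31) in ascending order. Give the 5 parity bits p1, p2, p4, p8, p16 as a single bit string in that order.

Place data bits at non-power-of-two positions: b3=1, b5=0, b6=1, b7=1, b9=0, b10=0, b11=0, b12=0, b13=1, b14=1, b15=1, b17=1, b18=0, b19=1, b20=1, b21=1, b22=1, b23=0, b24=1, b25=1, b26=1, b27=1, b28=0, b29=0, b30=1, b31=1.
p1 = XOR of data positions {3,5,7,9,11,13,15,17,19,21,23,25,27,29,31} = 1⊕0⊕1⊕0⊕0⊕1⊕1⊕1⊕1⊕1⊕0⊕1⊕1⊕0⊕1 = 0
p2 = XOR of data positions {3,6,7,10,11,14,15,18,19,22,23,26,27,30,31} = 1⊕1⊕1⊕0⊕0⊕1⊕1⊕0⊕1⊕1⊕0⊕1⊕1⊕1⊕1 = 1
p4 = XOR of data positions {5,6,7,12,13,14,15,20,21,22,23,28,29,30,31} = 0⊕1⊕1⊕0⊕1⊕1⊕1⊕1⊕1⊕1⊕0⊕0⊕0⊕1⊕1 = 0
p8 = XOR of data positions {9,10,11,12,13,14,15,24,25,26,27,28,29,30,31} = 0⊕0⊕0⊕0⊕1⊕1⊕1⊕1⊕1⊕1⊕1⊕0⊕0⊕1⊕1 = 1
p16 = XOR of data positions {17,18,19,20,21,22,23,24,25,26,27,28,29,30,31} = 1⊕0⊕1⊕1⊕1⊕1⊕0⊕1⊕1⊕1⊕1⊕0⊕0⊕1⊕1 = 1
Parity bits p1,p2,p4,p8,p16 = 01011

01011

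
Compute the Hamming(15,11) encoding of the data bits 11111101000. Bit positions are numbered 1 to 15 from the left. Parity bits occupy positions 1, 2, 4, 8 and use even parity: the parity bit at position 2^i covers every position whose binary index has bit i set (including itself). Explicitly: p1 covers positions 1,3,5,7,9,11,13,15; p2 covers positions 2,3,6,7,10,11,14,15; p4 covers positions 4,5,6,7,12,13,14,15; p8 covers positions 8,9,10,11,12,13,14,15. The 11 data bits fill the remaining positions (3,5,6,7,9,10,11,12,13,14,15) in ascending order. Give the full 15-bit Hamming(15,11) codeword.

001011111101000

Place data bits at non-power-of-two positions: b3=1, b5=1, b6=1, b7=1, b9=1, b10=1, b11=0, b12=1, b13=0, b14=0, b15=0.
p1 = XOR of data positions {3,5,7,9,11,13,15} = 1⊕1⊕1⊕1⊕0⊕0⊕0 = 0
p2 = XOR of data positions {3,6,7,10,11,14,15} = 1⊕1⊕1⊕1⊕0⊕0⊕0 = 0
p4 = XOR of data positions {5,6,7,12,13,14,15} = 1⊕1⊕1⊕1⊕0⊕0⊕0 = 0
p8 = XOR of data positions {9,10,11,12,13,14,15} = 1⊕1⊕0⊕1⊕0⊕0⊕0 = 1
Codeword b1..b15 = 001011111101000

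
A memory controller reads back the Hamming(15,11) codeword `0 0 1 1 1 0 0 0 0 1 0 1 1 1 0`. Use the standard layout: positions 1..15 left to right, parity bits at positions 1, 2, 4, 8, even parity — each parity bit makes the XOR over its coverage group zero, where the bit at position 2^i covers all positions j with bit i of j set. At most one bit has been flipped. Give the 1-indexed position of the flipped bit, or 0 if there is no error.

7

s1: b1⊕b3⊕b5⊕b7⊕b9⊕b11⊕b13⊕b15 = 0⊕1⊕1⊕0⊕0⊕0⊕1⊕0 = 1
s2: b2⊕b3⊕b6⊕b7⊕b10⊕b11⊕b14⊕b15 = 0⊕1⊕0⊕0⊕1⊕0⊕1⊕0 = 1
s4: b4⊕b5⊕b6⊕b7⊕b12⊕b13⊕b14⊕b15 = 1⊕1⊕0⊕0⊕1⊕1⊕1⊕0 = 1
s8: b8⊕b9⊕b10⊕b11⊕b12⊕b13⊕b14⊕b15 = 0⊕0⊕1⊕0⊕1⊕1⊕1⊕0 = 0
Syndrome (s8...s1) = 0111 → position 7.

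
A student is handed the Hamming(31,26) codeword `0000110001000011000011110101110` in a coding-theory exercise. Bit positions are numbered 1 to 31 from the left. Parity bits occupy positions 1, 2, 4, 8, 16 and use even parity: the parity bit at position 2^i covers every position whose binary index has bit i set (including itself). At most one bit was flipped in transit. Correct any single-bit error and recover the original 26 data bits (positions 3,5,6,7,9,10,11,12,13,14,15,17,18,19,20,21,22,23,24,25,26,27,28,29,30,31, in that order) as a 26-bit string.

s1: b1⊕b3⊕b5⊕b7⊕b9⊕b11⊕b13⊕b15⊕b17⊕b19⊕b21⊕b23⊕b25⊕b27⊕b29⊕b31 = 0⊕0⊕1⊕0⊕0⊕0⊕0⊕1⊕0⊕0⊕1⊕1⊕0⊕0⊕1⊕0 = 1
s2: b2⊕b3⊕b6⊕b7⊕b10⊕b11⊕b14⊕b15⊕b18⊕b19⊕b22⊕b23⊕b26⊕b27⊕b30⊕b31 = 0⊕0⊕1⊕0⊕1⊕0⊕0⊕1⊕0⊕0⊕1⊕1⊕1⊕0⊕1⊕0 = 1
s4: b4⊕b5⊕b6⊕b7⊕b12⊕b13⊕b14⊕b15⊕b20⊕b21⊕b22⊕b23⊕b28⊕b29⊕b30⊕b31 = 0⊕1⊕1⊕0⊕0⊕0⊕0⊕1⊕0⊕1⊕1⊕1⊕1⊕1⊕1⊕0 = 1
s8: b8⊕b9⊕b10⊕b11⊕b12⊕b13⊕b14⊕b15⊕b24⊕b25⊕b26⊕b27⊕b28⊕b29⊕b30⊕b31 = 0⊕0⊕1⊕0⊕0⊕0⊕0⊕1⊕1⊕0⊕1⊕0⊕1⊕1⊕1⊕0 = 1
s16: b16⊕b17⊕b18⊕b19⊕b20⊕b21⊕b22⊕b23⊕b24⊕b25⊕b26⊕b27⊕b28⊕b29⊕b30⊕b31 = 1⊕0⊕0⊕0⊕0⊕1⊕1⊕1⊕1⊕0⊕1⊕0⊕1⊕1⊕1⊕0 = 1
Syndrome (s16...s1) = 11111 → position 31.
Flip bit 31: corrected codeword = 0000110001000011000011110101111
Data bits at positions 3,5,6,7,9,10,11,12,13,14,15,17,18,19,20,21,22,23,24,25,26,27,28,29,30,31: 01100100001000011110101111

01100100001000011110101111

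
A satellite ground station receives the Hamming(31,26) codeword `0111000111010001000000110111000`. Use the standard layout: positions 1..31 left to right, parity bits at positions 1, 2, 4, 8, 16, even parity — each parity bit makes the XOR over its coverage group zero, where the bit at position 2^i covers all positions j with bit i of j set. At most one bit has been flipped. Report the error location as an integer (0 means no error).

s1: b1⊕b3⊕b5⊕b7⊕b9⊕b11⊕b13⊕b15⊕b17⊕b19⊕b21⊕b23⊕b25⊕b27⊕b29⊕b31 = 0⊕1⊕0⊕0⊕1⊕0⊕0⊕0⊕0⊕0⊕0⊕1⊕0⊕1⊕0⊕0 = 0
s2: b2⊕b3⊕b6⊕b7⊕b10⊕b11⊕b14⊕b15⊕b18⊕b19⊕b22⊕b23⊕b26⊕b27⊕b30⊕b31 = 1⊕1⊕0⊕0⊕1⊕0⊕0⊕0⊕0⊕0⊕0⊕1⊕1⊕1⊕0⊕0 = 0
s4: b4⊕b5⊕b6⊕b7⊕b12⊕b13⊕b14⊕b15⊕b20⊕b21⊕b22⊕b23⊕b28⊕b29⊕b30⊕b31 = 1⊕0⊕0⊕0⊕1⊕0⊕0⊕0⊕0⊕0⊕0⊕1⊕1⊕0⊕0⊕0 = 0
s8: b8⊕b9⊕b10⊕b11⊕b12⊕b13⊕b14⊕b15⊕b24⊕b25⊕b26⊕b27⊕b28⊕b29⊕b30⊕b31 = 1⊕1⊕1⊕0⊕1⊕0⊕0⊕0⊕1⊕0⊕1⊕1⊕1⊕0⊕0⊕0 = 0
s16: b16⊕b17⊕b18⊕b19⊕b20⊕b21⊕b22⊕b23⊕b24⊕b25⊕b26⊕b27⊕b28⊕b29⊕b30⊕b31 = 1⊕0⊕0⊕0⊕0⊕0⊕0⊕1⊕1⊕0⊕1⊕1⊕1⊕0⊕0⊕0 = 0
Syndrome (s16...s1) = 00000 → position 0 (no error).

0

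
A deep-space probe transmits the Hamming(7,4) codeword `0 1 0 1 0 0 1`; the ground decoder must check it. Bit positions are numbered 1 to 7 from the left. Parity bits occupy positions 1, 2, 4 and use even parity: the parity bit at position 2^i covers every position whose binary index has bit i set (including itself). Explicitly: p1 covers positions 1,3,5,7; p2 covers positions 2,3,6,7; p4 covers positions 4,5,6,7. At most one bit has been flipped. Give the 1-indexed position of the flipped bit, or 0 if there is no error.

1

s1: b1⊕b3⊕b5⊕b7 = 0⊕0⊕0⊕1 = 1
s2: b2⊕b3⊕b6⊕b7 = 1⊕0⊕0⊕1 = 0
s4: b4⊕b5⊕b6⊕b7 = 1⊕0⊕0⊕1 = 0
Syndrome (s4...s1) = 001 → position 1.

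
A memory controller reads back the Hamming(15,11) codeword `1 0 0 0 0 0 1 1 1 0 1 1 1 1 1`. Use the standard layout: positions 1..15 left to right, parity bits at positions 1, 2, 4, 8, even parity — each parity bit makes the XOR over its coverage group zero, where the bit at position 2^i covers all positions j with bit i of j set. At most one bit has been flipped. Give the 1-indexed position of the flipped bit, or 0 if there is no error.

12

s1: b1⊕b3⊕b5⊕b7⊕b9⊕b11⊕b13⊕b15 = 1⊕0⊕0⊕1⊕1⊕1⊕1⊕1 = 0
s2: b2⊕b3⊕b6⊕b7⊕b10⊕b11⊕b14⊕b15 = 0⊕0⊕0⊕1⊕0⊕1⊕1⊕1 = 0
s4: b4⊕b5⊕b6⊕b7⊕b12⊕b13⊕b14⊕b15 = 0⊕0⊕0⊕1⊕1⊕1⊕1⊕1 = 1
s8: b8⊕b9⊕b10⊕b11⊕b12⊕b13⊕b14⊕b15 = 1⊕1⊕0⊕1⊕1⊕1⊕1⊕1 = 1
Syndrome (s8...s1) = 1100 → position 12.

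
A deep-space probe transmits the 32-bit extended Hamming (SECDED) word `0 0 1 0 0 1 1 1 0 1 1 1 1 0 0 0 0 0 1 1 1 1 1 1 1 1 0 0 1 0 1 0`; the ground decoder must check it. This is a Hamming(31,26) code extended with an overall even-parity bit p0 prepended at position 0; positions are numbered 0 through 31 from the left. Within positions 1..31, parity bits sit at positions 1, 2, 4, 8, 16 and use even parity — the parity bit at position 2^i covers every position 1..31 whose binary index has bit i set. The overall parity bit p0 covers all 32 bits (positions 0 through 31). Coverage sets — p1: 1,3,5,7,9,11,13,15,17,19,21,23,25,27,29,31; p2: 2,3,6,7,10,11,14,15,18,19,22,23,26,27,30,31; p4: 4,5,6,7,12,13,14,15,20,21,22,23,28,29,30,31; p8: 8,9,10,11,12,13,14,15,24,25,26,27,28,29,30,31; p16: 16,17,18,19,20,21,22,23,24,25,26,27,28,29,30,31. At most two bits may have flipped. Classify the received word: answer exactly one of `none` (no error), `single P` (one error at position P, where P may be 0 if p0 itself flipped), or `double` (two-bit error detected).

none

s1: b1⊕b3⊕b5⊕b7⊕b9⊕b11⊕b13⊕b15⊕b17⊕b19⊕b21⊕b23⊕b25⊕b27⊕b29⊕b31 = 0⊕0⊕1⊕1⊕1⊕1⊕0⊕0⊕0⊕1⊕1⊕1⊕1⊕0⊕0⊕0 = 0
s2: b2⊕b3⊕b6⊕b7⊕b10⊕b11⊕b14⊕b15⊕b18⊕b19⊕b22⊕b23⊕b26⊕b27⊕b30⊕b31 = 1⊕0⊕1⊕1⊕1⊕1⊕0⊕0⊕1⊕1⊕1⊕1⊕0⊕0⊕1⊕0 = 0
s4: b4⊕b5⊕b6⊕b7⊕b12⊕b13⊕b14⊕b15⊕b20⊕b21⊕b22⊕b23⊕b28⊕b29⊕b30⊕b31 = 0⊕1⊕1⊕1⊕1⊕0⊕0⊕0⊕1⊕1⊕1⊕1⊕1⊕0⊕1⊕0 = 0
s8: b8⊕b9⊕b10⊕b11⊕b12⊕b13⊕b14⊕b15⊕b24⊕b25⊕b26⊕b27⊕b28⊕b29⊕b30⊕b31 = 0⊕1⊕1⊕1⊕1⊕0⊕0⊕0⊕1⊕1⊕0⊕0⊕1⊕0⊕1⊕0 = 0
s16: b16⊕b17⊕b18⊕b19⊕b20⊕b21⊕b22⊕b23⊕b24⊕b25⊕b26⊕b27⊕b28⊕b29⊕b30⊕b31 = 0⊕0⊕1⊕1⊕1⊕1⊕1⊕1⊕1⊕1⊕0⊕0⊕1⊕0⊕1⊕0 = 0
Syndrome (s16...s1) = 00000 → position 0 (no error).
Overall parity (XOR of all 32 bits, including p0): 0⊕0⊕1⊕0⊕0⊕1⊕1⊕1⊕0⊕1⊕1⊕1⊕1⊕0⊕0⊕0⊕0⊕0⊕1⊕1⊕1⊕1⊕1⊕1⊕1⊕1⊕0⊕0⊕1⊕0⊕1⊕0 = 0
Overall=0, syndrome position=0 → no error.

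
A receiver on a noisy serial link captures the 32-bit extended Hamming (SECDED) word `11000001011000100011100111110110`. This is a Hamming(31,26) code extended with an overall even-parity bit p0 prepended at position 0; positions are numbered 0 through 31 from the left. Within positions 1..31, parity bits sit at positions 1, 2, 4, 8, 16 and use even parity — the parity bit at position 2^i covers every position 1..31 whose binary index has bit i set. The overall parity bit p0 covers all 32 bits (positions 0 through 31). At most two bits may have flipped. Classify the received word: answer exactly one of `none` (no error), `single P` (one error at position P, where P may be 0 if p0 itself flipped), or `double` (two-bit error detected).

double

s1: b1⊕b3⊕b5⊕b7⊕b9⊕b11⊕b13⊕b15⊕b17⊕b19⊕b21⊕b23⊕b25⊕b27⊕b29⊕b31 = 1⊕0⊕0⊕1⊕1⊕0⊕0⊕0⊕0⊕1⊕0⊕1⊕1⊕1⊕1⊕0 = 0
s2: b2⊕b3⊕b6⊕b7⊕b10⊕b11⊕b14⊕b15⊕b18⊕b19⊕b22⊕b23⊕b26⊕b27⊕b30⊕b31 = 0⊕0⊕0⊕1⊕1⊕0⊕1⊕0⊕1⊕1⊕0⊕1⊕1⊕1⊕1⊕0 = 1
s4: b4⊕b5⊕b6⊕b7⊕b12⊕b13⊕b14⊕b15⊕b20⊕b21⊕b22⊕b23⊕b28⊕b29⊕b30⊕b31 = 0⊕0⊕0⊕1⊕0⊕0⊕1⊕0⊕1⊕0⊕0⊕1⊕0⊕1⊕1⊕0 = 0
s8: b8⊕b9⊕b10⊕b11⊕b12⊕b13⊕b14⊕b15⊕b24⊕b25⊕b26⊕b27⊕b28⊕b29⊕b30⊕b31 = 0⊕1⊕1⊕0⊕0⊕0⊕1⊕0⊕1⊕1⊕1⊕1⊕0⊕1⊕1⊕0 = 1
s16: b16⊕b17⊕b18⊕b19⊕b20⊕b21⊕b22⊕b23⊕b24⊕b25⊕b26⊕b27⊕b28⊕b29⊕b30⊕b31 = 0⊕0⊕1⊕1⊕1⊕0⊕0⊕1⊕1⊕1⊕1⊕1⊕0⊕1⊕1⊕0 = 0
Syndrome (s16...s1) = 01010 → position 10.
Overall parity (XOR of all 32 bits, including p0): 1⊕1⊕0⊕0⊕0⊕0⊕0⊕1⊕0⊕1⊕1⊕0⊕0⊕0⊕1⊕0⊕0⊕0⊕1⊕1⊕1⊕0⊕0⊕1⊕1⊕1⊕1⊕1⊕0⊕1⊕1⊕0 = 0
Overall=0, syndrome position=10 → double-bit error detected (uncorrectable).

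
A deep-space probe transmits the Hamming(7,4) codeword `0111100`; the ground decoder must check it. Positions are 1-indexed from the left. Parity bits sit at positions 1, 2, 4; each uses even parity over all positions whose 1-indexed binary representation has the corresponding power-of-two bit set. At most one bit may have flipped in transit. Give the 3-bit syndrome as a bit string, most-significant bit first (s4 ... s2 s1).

s1: b1⊕b3⊕b5⊕b7 = 0⊕1⊕1⊕0 = 0
s2: b2⊕b3⊕b6⊕b7 = 1⊕1⊕0⊕0 = 0
s4: b4⊕b5⊕b6⊕b7 = 1⊕1⊕0⊕0 = 0
Syndrome (s4...s1) = 000 → position 0 (no error).

000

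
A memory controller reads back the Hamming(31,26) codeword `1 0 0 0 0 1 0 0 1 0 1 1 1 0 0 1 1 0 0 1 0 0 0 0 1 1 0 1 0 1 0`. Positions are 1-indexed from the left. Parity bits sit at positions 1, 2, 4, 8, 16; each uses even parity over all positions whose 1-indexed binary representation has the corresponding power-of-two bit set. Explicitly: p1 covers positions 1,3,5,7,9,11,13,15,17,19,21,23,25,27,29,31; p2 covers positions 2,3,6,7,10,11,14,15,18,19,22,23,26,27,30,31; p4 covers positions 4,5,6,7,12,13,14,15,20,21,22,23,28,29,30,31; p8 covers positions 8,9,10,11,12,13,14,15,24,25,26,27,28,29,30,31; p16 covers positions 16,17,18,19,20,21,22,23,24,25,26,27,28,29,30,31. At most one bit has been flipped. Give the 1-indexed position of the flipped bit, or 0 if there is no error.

16

s1: b1⊕b3⊕b5⊕b7⊕b9⊕b11⊕b13⊕b15⊕b17⊕b19⊕b21⊕b23⊕b25⊕b27⊕b29⊕b31 = 1⊕0⊕0⊕0⊕1⊕1⊕1⊕0⊕1⊕0⊕0⊕0⊕1⊕0⊕0⊕0 = 0
s2: b2⊕b3⊕b6⊕b7⊕b10⊕b11⊕b14⊕b15⊕b18⊕b19⊕b22⊕b23⊕b26⊕b27⊕b30⊕b31 = 0⊕0⊕1⊕0⊕0⊕1⊕0⊕0⊕0⊕0⊕0⊕0⊕1⊕0⊕1⊕0 = 0
s4: b4⊕b5⊕b6⊕b7⊕b12⊕b13⊕b14⊕b15⊕b20⊕b21⊕b22⊕b23⊕b28⊕b29⊕b30⊕b31 = 0⊕0⊕1⊕0⊕1⊕1⊕0⊕0⊕1⊕0⊕0⊕0⊕1⊕0⊕1⊕0 = 0
s8: b8⊕b9⊕b10⊕b11⊕b12⊕b13⊕b14⊕b15⊕b24⊕b25⊕b26⊕b27⊕b28⊕b29⊕b30⊕b31 = 0⊕1⊕0⊕1⊕1⊕1⊕0⊕0⊕0⊕1⊕1⊕0⊕1⊕0⊕1⊕0 = 0
s16: b16⊕b17⊕b18⊕b19⊕b20⊕b21⊕b22⊕b23⊕b24⊕b25⊕b26⊕b27⊕b28⊕b29⊕b30⊕b31 = 1⊕1⊕0⊕0⊕1⊕0⊕0⊕0⊕0⊕1⊕1⊕0⊕1⊕0⊕1⊕0 = 1
Syndrome (s16...s1) = 10000 → position 16.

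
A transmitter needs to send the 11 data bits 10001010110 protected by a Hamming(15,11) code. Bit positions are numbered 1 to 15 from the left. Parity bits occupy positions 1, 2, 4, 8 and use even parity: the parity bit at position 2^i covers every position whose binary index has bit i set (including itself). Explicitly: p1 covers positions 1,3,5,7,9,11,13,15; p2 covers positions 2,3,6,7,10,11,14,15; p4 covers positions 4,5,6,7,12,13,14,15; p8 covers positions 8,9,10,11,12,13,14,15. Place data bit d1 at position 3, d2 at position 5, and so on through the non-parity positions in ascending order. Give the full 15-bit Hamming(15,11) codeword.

Place data bits at non-power-of-two positions: b3=1, b5=0, b6=0, b7=0, b9=1, b10=0, b11=1, b12=0, b13=1, b14=1, b15=0.
p1 = XOR of data positions {3,5,7,9,11,13,15} = 1⊕0⊕0⊕1⊕1⊕1⊕0 = 0
p2 = XOR of data positions {3,6,7,10,11,14,15} = 1⊕0⊕0⊕0⊕1⊕1⊕0 = 1
p4 = XOR of data positions {5,6,7,12,13,14,15} = 0⊕0⊕0⊕0⊕1⊕1⊕0 = 0
p8 = XOR of data positions {9,10,11,12,13,14,15} = 1⊕0⊕1⊕0⊕1⊕1⊕0 = 0
Codeword b1..b15 = 011000001010110

011000001010110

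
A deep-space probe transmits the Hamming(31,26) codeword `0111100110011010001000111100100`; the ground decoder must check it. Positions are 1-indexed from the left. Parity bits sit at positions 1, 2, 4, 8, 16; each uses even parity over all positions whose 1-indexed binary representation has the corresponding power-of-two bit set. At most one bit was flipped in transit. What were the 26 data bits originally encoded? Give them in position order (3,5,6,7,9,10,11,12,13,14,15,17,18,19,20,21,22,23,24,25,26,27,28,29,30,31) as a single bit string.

11001001001001000111100100

s1: b1⊕b3⊕b5⊕b7⊕b9⊕b11⊕b13⊕b15⊕b17⊕b19⊕b21⊕b23⊕b25⊕b27⊕b29⊕b31 = 0⊕1⊕1⊕0⊕1⊕0⊕1⊕1⊕0⊕1⊕0⊕1⊕1⊕0⊕1⊕0 = 1
s2: b2⊕b3⊕b6⊕b7⊕b10⊕b11⊕b14⊕b15⊕b18⊕b19⊕b22⊕b23⊕b26⊕b27⊕b30⊕b31 = 1⊕1⊕0⊕0⊕0⊕0⊕0⊕1⊕0⊕1⊕0⊕1⊕1⊕0⊕0⊕0 = 0
s4: b4⊕b5⊕b6⊕b7⊕b12⊕b13⊕b14⊕b15⊕b20⊕b21⊕b22⊕b23⊕b28⊕b29⊕b30⊕b31 = 1⊕1⊕0⊕0⊕1⊕1⊕0⊕1⊕0⊕0⊕0⊕1⊕0⊕1⊕0⊕0 = 1
s8: b8⊕b9⊕b10⊕b11⊕b12⊕b13⊕b14⊕b15⊕b24⊕b25⊕b26⊕b27⊕b28⊕b29⊕b30⊕b31 = 1⊕1⊕0⊕0⊕1⊕1⊕0⊕1⊕1⊕1⊕1⊕0⊕0⊕1⊕0⊕0 = 1
s16: b16⊕b17⊕b18⊕b19⊕b20⊕b21⊕b22⊕b23⊕b24⊕b25⊕b26⊕b27⊕b28⊕b29⊕b30⊕b31 = 0⊕0⊕0⊕1⊕0⊕0⊕0⊕1⊕1⊕1⊕1⊕0⊕0⊕1⊕0⊕0 = 0
Syndrome (s16...s1) = 01101 → position 13.
Flip bit 13: corrected codeword = 0111100110010010001000111100100
Data bits at positions 3,5,6,7,9,10,11,12,13,14,15,17,18,19,20,21,22,23,24,25,26,27,28,29,30,31: 11001001001001000111100100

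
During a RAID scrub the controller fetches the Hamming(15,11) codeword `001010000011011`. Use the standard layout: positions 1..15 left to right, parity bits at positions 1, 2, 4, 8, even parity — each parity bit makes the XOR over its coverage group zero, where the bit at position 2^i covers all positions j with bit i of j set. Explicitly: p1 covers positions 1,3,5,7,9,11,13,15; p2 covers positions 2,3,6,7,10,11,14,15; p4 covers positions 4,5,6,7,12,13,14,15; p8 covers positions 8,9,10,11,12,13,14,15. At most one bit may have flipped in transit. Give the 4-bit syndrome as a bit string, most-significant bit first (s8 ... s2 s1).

0000

s1: b1⊕b3⊕b5⊕b7⊕b9⊕b11⊕b13⊕b15 = 0⊕1⊕1⊕0⊕0⊕1⊕0⊕1 = 0
s2: b2⊕b3⊕b6⊕b7⊕b10⊕b11⊕b14⊕b15 = 0⊕1⊕0⊕0⊕0⊕1⊕1⊕1 = 0
s4: b4⊕b5⊕b6⊕b7⊕b12⊕b13⊕b14⊕b15 = 0⊕1⊕0⊕0⊕1⊕0⊕1⊕1 = 0
s8: b8⊕b9⊕b10⊕b11⊕b12⊕b13⊕b14⊕b15 = 0⊕0⊕0⊕1⊕1⊕0⊕1⊕1 = 0
Syndrome (s8...s1) = 0000 → position 0 (no error).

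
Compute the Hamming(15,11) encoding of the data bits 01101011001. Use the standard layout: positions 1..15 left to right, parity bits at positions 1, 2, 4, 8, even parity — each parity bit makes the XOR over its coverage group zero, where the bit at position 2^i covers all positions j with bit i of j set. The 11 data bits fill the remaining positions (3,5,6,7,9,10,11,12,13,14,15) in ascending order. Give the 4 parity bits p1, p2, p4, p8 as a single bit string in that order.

Place data bits at non-power-of-two positions: b3=0, b5=1, b6=1, b7=0, b9=1, b10=0, b11=1, b12=1, b13=0, b14=0, b15=1.
p1 = XOR of data positions {3,5,7,9,11,13,15} = 0⊕1⊕0⊕1⊕1⊕0⊕1 = 0
p2 = XOR of data positions {3,6,7,10,11,14,15} = 0⊕1⊕0⊕0⊕1⊕0⊕1 = 1
p4 = XOR of data positions {5,6,7,12,13,14,15} = 1⊕1⊕0⊕1⊕0⊕0⊕1 = 0
p8 = XOR of data positions {9,10,11,12,13,14,15} = 1⊕0⊕1⊕1⊕0⊕0⊕1 = 0
Parity bits p1,p2,p4,p8 = 0100

0100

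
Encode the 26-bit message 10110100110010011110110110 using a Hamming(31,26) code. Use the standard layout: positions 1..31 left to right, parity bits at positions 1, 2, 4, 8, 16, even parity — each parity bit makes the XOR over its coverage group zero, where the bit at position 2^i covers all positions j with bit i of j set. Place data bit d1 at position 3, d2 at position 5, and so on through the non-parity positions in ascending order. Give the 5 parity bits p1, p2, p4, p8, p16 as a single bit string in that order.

Place data bits at non-power-of-two positions: b3=1, b5=0, b6=1, b7=1, b9=0, b10=1, b11=0, b12=0, b13=1, b14=1, b15=0, b17=0, b18=1, b19=0, b20=0, b21=1, b22=1, b23=1, b24=1, b25=0, b26=1, b27=1, b28=0, b29=1, b30=1, b31=0.
p1 = XOR of data positions {3,5,7,9,11,13,15,17,19,21,23,25,27,29,31} = 1⊕0⊕1⊕0⊕0⊕1⊕0⊕0⊕0⊕1⊕1⊕0⊕1⊕1⊕0 = 1
p2 = XOR of data positions {3,6,7,10,11,14,15,18,19,22,23,26,27,30,31} = 1⊕1⊕1⊕1⊕0⊕1⊕0⊕1⊕0⊕1⊕1⊕1⊕1⊕1⊕0 = 1
p4 = XOR of data positions {5,6,7,12,13,14,15,20,21,22,23,28,29,30,31} = 0⊕1⊕1⊕0⊕1⊕1⊕0⊕0⊕1⊕1⊕1⊕0⊕1⊕1⊕0 = 1
p8 = XOR of data positions {9,10,11,12,13,14,15,24,25,26,27,28,29,30,31} = 0⊕1⊕0⊕0⊕1⊕1⊕0⊕1⊕0⊕1⊕1⊕0⊕1⊕1⊕0 = 0
p16 = XOR of data positions {17,18,19,20,21,22,23,24,25,26,27,28,29,30,31} = 0⊕1⊕0⊕0⊕1⊕1⊕1⊕1⊕0⊕1⊕1⊕0⊕1⊕1⊕0 = 1
Parity bits p1,p2,p4,p8,p16 = 11101

11101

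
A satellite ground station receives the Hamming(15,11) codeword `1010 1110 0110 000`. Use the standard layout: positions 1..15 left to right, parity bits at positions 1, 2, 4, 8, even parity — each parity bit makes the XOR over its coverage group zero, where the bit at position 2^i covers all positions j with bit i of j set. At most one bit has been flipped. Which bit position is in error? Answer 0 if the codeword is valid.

s1: b1⊕b3⊕b5⊕b7⊕b9⊕b11⊕b13⊕b15 = 1⊕1⊕1⊕1⊕0⊕1⊕0⊕0 = 1
s2: b2⊕b3⊕b6⊕b7⊕b10⊕b11⊕b14⊕b15 = 0⊕1⊕1⊕1⊕1⊕1⊕0⊕0 = 1
s4: b4⊕b5⊕b6⊕b7⊕b12⊕b13⊕b14⊕b15 = 0⊕1⊕1⊕1⊕0⊕0⊕0⊕0 = 1
s8: b8⊕b9⊕b10⊕b11⊕b12⊕b13⊕b14⊕b15 = 0⊕0⊕1⊕1⊕0⊕0⊕0⊕0 = 0
Syndrome (s8...s1) = 0111 → position 7.

7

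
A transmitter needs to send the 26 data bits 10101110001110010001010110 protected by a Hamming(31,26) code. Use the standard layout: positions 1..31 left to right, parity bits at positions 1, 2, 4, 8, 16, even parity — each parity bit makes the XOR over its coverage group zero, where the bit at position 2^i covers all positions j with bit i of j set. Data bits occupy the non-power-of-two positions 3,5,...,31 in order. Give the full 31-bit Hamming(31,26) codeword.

1011010011100011110010001010110

Place data bits at non-power-of-two positions: b3=1, b5=0, b6=1, b7=0, b9=1, b10=1, b11=1, b12=0, b13=0, b14=0, b15=1, b17=1, b18=1, b19=0, b20=0, b21=1, b22=0, b23=0, b24=0, b25=1, b26=0, b27=1, b28=0, b29=1, b30=1, b31=0.
p1 = XOR of data positions {3,5,7,9,11,13,15,17,19,21,23,25,27,29,31} = 1⊕0⊕0⊕1⊕1⊕0⊕1⊕1⊕0⊕1⊕0⊕1⊕1⊕1⊕0 = 1
p2 = XOR of data positions {3,6,7,10,11,14,15,18,19,22,23,26,27,30,31} = 1⊕1⊕0⊕1⊕1⊕0⊕1⊕1⊕0⊕0⊕0⊕0⊕1⊕1⊕0 = 0
p4 = XOR of data positions {5,6,7,12,13,14,15,20,21,22,23,28,29,30,31} = 0⊕1⊕0⊕0⊕0⊕0⊕1⊕0⊕1⊕0⊕0⊕0⊕1⊕1⊕0 = 1
p8 = XOR of data positions {9,10,11,12,13,14,15,24,25,26,27,28,29,30,31} = 1⊕1⊕1⊕0⊕0⊕0⊕1⊕0⊕1⊕0⊕1⊕0⊕1⊕1⊕0 = 0
p16 = XOR of data positions {17,18,19,20,21,22,23,24,25,26,27,28,29,30,31} = 1⊕1⊕0⊕0⊕1⊕0⊕0⊕0⊕1⊕0⊕1⊕0⊕1⊕1⊕0 = 1
Codeword b1..b31 = 1011010011100011110010001010110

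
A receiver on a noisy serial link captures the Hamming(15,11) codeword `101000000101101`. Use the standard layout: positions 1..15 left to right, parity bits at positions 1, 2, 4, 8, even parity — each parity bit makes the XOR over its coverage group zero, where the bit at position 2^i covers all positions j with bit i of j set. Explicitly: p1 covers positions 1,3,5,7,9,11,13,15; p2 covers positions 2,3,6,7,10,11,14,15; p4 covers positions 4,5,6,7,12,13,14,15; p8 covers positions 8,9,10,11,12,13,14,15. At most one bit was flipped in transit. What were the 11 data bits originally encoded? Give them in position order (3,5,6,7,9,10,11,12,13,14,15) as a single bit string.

s1: b1⊕b3⊕b5⊕b7⊕b9⊕b11⊕b13⊕b15 = 1⊕1⊕0⊕0⊕0⊕0⊕1⊕1 = 0
s2: b2⊕b3⊕b6⊕b7⊕b10⊕b11⊕b14⊕b15 = 0⊕1⊕0⊕0⊕1⊕0⊕0⊕1 = 1
s4: b4⊕b5⊕b6⊕b7⊕b12⊕b13⊕b14⊕b15 = 0⊕0⊕0⊕0⊕1⊕1⊕0⊕1 = 1
s8: b8⊕b9⊕b10⊕b11⊕b12⊕b13⊕b14⊕b15 = 0⊕0⊕1⊕0⊕1⊕1⊕0⊕1 = 0
Syndrome (s8...s1) = 0110 → position 6.
Flip bit 6: corrected codeword = 101001000101101
Data bits at positions 3,5,6,7,9,10,11,12,13,14,15: 10100101101

10100101101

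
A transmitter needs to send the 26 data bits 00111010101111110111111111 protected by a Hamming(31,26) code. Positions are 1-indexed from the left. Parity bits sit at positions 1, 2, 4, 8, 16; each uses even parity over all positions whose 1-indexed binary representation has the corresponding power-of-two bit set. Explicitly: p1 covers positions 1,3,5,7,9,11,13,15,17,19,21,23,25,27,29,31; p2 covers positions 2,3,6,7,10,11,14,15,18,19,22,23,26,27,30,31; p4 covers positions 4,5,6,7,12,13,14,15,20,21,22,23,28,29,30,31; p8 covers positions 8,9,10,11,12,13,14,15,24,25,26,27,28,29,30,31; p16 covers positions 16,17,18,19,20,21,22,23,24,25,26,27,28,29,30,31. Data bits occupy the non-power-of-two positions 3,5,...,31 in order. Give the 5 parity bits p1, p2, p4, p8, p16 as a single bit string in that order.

11100

Place data bits at non-power-of-two positions: b3=0, b5=0, b6=1, b7=1, b9=1, b10=0, b11=1, b12=0, b13=1, b14=0, b15=1, b17=1, b18=1, b19=1, b20=1, b21=1, b22=0, b23=1, b24=1, b25=1, b26=1, b27=1, b28=1, b29=1, b30=1, b31=1.
p1 = XOR of data positions {3,5,7,9,11,13,15,17,19,21,23,25,27,29,31} = 0⊕0⊕1⊕1⊕1⊕1⊕1⊕1⊕1⊕1⊕1⊕1⊕1⊕1⊕1 = 1
p2 = XOR of data positions {3,6,7,10,11,14,15,18,19,22,23,26,27,30,31} = 0⊕1⊕1⊕0⊕1⊕0⊕1⊕1⊕1⊕0⊕1⊕1⊕1⊕1⊕1 = 1
p4 = XOR of data positions {5,6,7,12,13,14,15,20,21,22,23,28,29,30,31} = 0⊕1⊕1⊕0⊕1⊕0⊕1⊕1⊕1⊕0⊕1⊕1⊕1⊕1⊕1 = 1
p8 = XOR of data positions {9,10,11,12,13,14,15,24,25,26,27,28,29,30,31} = 1⊕0⊕1⊕0⊕1⊕0⊕1⊕1⊕1⊕1⊕1⊕1⊕1⊕1⊕1 = 0
p16 = XOR of data positions {17,18,19,20,21,22,23,24,25,26,27,28,29,30,31} = 1⊕1⊕1⊕1⊕1⊕0⊕1⊕1⊕1⊕1⊕1⊕1⊕1⊕1⊕1 = 0
Parity bits p1,p2,p4,p8,p16 = 11100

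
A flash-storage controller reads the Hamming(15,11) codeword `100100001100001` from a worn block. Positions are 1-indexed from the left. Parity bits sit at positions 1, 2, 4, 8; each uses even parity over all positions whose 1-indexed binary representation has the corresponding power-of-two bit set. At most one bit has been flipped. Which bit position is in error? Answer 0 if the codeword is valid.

9

s1: b1⊕b3⊕b5⊕b7⊕b9⊕b11⊕b13⊕b15 = 1⊕0⊕0⊕0⊕1⊕0⊕0⊕1 = 1
s2: b2⊕b3⊕b6⊕b7⊕b10⊕b11⊕b14⊕b15 = 0⊕0⊕0⊕0⊕1⊕0⊕0⊕1 = 0
s4: b4⊕b5⊕b6⊕b7⊕b12⊕b13⊕b14⊕b15 = 1⊕0⊕0⊕0⊕0⊕0⊕0⊕1 = 0
s8: b8⊕b9⊕b10⊕b11⊕b12⊕b13⊕b14⊕b15 = 0⊕1⊕1⊕0⊕0⊕0⊕0⊕1 = 1
Syndrome (s8...s1) = 1001 → position 9.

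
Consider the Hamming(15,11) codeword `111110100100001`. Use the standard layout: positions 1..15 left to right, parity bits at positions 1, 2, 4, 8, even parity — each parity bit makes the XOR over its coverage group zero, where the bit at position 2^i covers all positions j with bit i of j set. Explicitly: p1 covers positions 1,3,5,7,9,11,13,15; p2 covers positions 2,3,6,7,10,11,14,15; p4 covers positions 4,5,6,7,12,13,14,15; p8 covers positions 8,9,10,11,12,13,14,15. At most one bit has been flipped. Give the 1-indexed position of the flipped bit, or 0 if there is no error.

3

s1: b1⊕b3⊕b5⊕b7⊕b9⊕b11⊕b13⊕b15 = 1⊕1⊕1⊕1⊕0⊕0⊕0⊕1 = 1
s2: b2⊕b3⊕b6⊕b7⊕b10⊕b11⊕b14⊕b15 = 1⊕1⊕0⊕1⊕1⊕0⊕0⊕1 = 1
s4: b4⊕b5⊕b6⊕b7⊕b12⊕b13⊕b14⊕b15 = 1⊕1⊕0⊕1⊕0⊕0⊕0⊕1 = 0
s8: b8⊕b9⊕b10⊕b11⊕b12⊕b13⊕b14⊕b15 = 0⊕0⊕1⊕0⊕0⊕0⊕0⊕1 = 0
Syndrome (s8...s1) = 0011 → position 3.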